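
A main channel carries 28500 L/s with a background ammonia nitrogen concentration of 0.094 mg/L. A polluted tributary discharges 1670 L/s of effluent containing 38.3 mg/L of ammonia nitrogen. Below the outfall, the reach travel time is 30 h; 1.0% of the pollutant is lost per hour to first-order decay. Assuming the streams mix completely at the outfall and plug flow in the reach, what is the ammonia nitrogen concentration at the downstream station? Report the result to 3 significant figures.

Flow-weighted average: C = (28500·0.09400 + 1670·38.30) / 30170 = 66640/30170 = 2.209 mg/L.
1.0%/h lost → k = −ln(1 − 0.01) = 0.01005 h⁻¹.
Decay over the reach: 2.209·exp(−kt) = 2.209·0.7397 = 1.634 mg/L.

1.63 mg/L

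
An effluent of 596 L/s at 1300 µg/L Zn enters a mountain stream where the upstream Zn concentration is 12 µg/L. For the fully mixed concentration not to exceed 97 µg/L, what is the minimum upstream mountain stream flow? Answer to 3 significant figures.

Set C_mix = 97: (Q·12.00 + 596.0·1300) / (Q + 596.0) = 97
→ Q = 596.0·(1300 − 97)/(97 − 12.00) = 8435 L/s.

8440 L/s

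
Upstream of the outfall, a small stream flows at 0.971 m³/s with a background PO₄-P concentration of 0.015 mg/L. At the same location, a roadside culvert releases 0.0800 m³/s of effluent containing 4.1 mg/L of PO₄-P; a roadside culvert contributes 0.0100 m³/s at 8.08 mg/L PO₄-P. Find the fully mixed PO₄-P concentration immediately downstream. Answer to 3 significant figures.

Conservation of mass: C = (0.9710·0.01500 + 0.08000·4.100 + 0.01000·8.080) / 1.061 = 0.4234/1.061 = 0.3990 mg/L.

0.399 mg/L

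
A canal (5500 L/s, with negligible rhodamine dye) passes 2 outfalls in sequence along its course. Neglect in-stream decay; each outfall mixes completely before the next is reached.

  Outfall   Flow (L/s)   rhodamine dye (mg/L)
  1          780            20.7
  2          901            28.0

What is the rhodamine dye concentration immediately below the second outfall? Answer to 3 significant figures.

5.76 mg/L

Below outfall 1: Q → 6280 L/s, C = (5500·0 + 780.0·20.70)/6280 = 2.571 mg/L.
Below outfall 2: Q → 7181 L/s, C = (6280·2.571 + 901.0·28.00)/7181 = 5.762 mg/L.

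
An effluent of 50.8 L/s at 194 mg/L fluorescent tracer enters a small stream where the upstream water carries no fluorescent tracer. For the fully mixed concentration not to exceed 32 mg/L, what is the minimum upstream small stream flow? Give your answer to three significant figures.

257 L/s

Set C_mix = 32: (Q·0 + 50.80·194.0) / (Q + 50.80) = 32
→ Q = 50.80·(194.0 − 32)/(32 − 0) = 257.2 L/s.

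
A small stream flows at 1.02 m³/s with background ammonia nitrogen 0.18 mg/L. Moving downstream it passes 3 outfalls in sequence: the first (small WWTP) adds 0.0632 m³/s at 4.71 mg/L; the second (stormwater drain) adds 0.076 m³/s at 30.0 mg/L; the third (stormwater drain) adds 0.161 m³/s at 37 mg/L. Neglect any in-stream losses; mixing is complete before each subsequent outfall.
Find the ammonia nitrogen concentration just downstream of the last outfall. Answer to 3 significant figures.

6.60 mg/L

After outfall 1: Q = 1.020 + 0.06320 = 1.083 m³/s; C = (1.020·0.1800 + 0.06320·4.710)/1.083 = 0.4443 mg/L.
After outfall 2: Q = 1.083 + 0.07600 = 1.159 m³/s; C = (1.083·0.4443 + 0.07600·30.00)/1.159 = 2.382 mg/L.
After outfall 3: Q = 1.159 + 0.1610 = 1.320 m³/s; C = (1.159·2.382 + 0.1610·37.00)/1.320 = 6.604 mg/L.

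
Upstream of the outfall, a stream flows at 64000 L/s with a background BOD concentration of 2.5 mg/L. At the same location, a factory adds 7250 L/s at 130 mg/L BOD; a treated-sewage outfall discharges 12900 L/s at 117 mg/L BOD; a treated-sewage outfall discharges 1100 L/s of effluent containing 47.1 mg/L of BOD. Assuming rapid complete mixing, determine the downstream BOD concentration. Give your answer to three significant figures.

31.2 mg/L

Conservation of mass: C = (64000·2.500 + 7250·130.0 + 12900·117.0 + 1100·47.10) / 85250 = 2664000/85250 = 31.24 mg/L.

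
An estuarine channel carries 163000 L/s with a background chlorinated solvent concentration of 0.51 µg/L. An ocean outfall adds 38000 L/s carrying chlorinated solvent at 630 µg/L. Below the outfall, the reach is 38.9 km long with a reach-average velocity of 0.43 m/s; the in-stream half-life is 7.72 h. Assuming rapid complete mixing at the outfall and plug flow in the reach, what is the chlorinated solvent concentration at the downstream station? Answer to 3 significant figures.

12.5 µg/L

After mixing, C = (163000·0.5100 + 38000·630.0) / 201000 = 24020000/201000 = 119.5 µg/L.
Travel time t = 38.9·1000 / 0.43 = 90470 s = 25.13 h.
Half-life 7.72 h → k = ln 2 / 7.72 = 0.08979 h⁻¹ = 2.155 d⁻¹.
Decay over the reach: 119.5·exp(−kt) = 119.5·0.1047 = 12.52 µg/L.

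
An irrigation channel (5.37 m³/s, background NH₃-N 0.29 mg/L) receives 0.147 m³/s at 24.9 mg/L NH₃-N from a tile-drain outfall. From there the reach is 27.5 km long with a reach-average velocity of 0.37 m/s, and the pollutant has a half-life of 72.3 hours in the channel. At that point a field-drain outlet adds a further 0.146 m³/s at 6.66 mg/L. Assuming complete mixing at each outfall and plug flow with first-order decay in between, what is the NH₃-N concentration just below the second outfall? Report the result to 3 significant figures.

Flow-weighted average: C = (5.370·0.2900 + 0.1470·24.90) / 5.517 = 5.218/5.517 = 0.9457 mg/L; combined flow 5.517 m³/s.
Travel time t = 27.5·1000 / 0.37 = 74320 s = 20.65 h.
Half-life 72.3 h → k = ln 2 / 72.3 = 0.009587 h⁻¹ = 0.2301 d⁻¹.
After decay, C = 0.9457 × e^(−kt) = 0.9457 × 0.8204 = 0.7759 mg/L.
At the second outfall, C = (5.517·0.7759 + 0.1460·6.660) / (5.517 + 0.1460) = 0.9276 mg/L.

0.928 mg/L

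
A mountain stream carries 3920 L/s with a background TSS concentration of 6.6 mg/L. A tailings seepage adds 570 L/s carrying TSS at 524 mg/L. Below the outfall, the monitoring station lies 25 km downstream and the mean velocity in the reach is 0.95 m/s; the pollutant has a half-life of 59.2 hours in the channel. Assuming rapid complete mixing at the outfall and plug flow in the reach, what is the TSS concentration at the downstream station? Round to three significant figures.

66.4 mg/L

After mixing, C = (3920·6.600 + 570.0·524.0) / 4490 = 324600/4490 = 72.28 mg/L.
Travel time t = 25·1000 / 0.95 = 26320 s = 7.310 h.
Half-life 59.2 h → k = ln 2 / 59.2 = 0.01171 h⁻¹ = 0.2810 d⁻¹.
First-order decay: C = 72.28·exp(−k·t) = 72.28·0.9180 = 66.35 mg/L.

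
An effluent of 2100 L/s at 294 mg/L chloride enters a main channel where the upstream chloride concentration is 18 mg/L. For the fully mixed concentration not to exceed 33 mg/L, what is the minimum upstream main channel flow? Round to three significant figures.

36500 L/s

Set C_mix = 33: (Q·18.00 + 2100·294.0) / (Q + 2100) = 33
→ Q = 2100·(294.0 − 33)/(33 − 18.00) = 36540 L/s.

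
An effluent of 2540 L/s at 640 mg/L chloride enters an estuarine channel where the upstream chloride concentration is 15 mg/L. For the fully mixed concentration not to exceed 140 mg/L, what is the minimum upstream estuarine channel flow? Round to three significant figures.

Set C_mix = 140: (Q·15.00 + 2540·640.0) / (Q + 2540) = 140
→ Q = 2540·(640.0 − 140)/(140 − 15.00) = 10160 L/s.

10200 L/s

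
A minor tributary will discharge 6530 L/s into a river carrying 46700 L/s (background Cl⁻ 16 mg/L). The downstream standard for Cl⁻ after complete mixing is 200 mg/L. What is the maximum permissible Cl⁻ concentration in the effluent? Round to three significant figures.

At the limit, (Qr·Cr + Qe·Cₑ)/(Qr + Qe) = 200:
Cₑ = (53230·200 − 46700·16.00) / 6530 = 1516 mg/L.

1520 mg/L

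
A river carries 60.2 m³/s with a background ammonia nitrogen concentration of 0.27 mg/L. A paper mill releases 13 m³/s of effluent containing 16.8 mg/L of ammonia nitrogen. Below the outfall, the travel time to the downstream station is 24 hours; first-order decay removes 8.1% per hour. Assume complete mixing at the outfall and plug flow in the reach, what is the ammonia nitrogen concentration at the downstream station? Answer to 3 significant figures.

0.422 mg/L

Mixed concentration C = ΣQC/ΣQ = (60.20·0.2700 + 13.00·16.80) / 73.20 = 234.7/73.20 = 3.206 mg/L.
8.1%/h lost → k = −ln(1 − 0.081) = 0.08447 h⁻¹.
Applying C = C₀e^(−kt): 3.206 × 0.1317 = 0.4222 mg/L.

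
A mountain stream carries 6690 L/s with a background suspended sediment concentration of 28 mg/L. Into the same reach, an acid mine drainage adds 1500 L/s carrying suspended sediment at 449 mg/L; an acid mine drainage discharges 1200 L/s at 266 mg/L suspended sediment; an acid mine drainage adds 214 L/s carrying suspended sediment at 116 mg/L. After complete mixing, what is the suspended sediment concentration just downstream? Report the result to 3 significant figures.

125 mg/L

Conservation of mass: C = (6690·28.00 + 1500·449.0 + 1200·266.0 + 214.0·116.0) / 9604 = 1205000/9604 = 125.5 mg/L.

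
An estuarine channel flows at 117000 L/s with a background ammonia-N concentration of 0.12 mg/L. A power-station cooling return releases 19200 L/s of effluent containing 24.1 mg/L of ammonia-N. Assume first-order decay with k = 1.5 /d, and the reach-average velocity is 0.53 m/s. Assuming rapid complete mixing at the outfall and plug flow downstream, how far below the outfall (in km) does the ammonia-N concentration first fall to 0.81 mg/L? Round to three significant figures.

Conservation of mass: C = (117000·0.1200 + 19200·24.10) / 136200 = 476800/136200 = 3.500 mg/L.
Set 3.500·exp(−k·t) = 0.81 → t = ln(3.500/0.81)/k = 84300 s = 23.42 h.
Distance = v·t = 0.53·84300 = 44680 m = 44.68 km.

44.7 km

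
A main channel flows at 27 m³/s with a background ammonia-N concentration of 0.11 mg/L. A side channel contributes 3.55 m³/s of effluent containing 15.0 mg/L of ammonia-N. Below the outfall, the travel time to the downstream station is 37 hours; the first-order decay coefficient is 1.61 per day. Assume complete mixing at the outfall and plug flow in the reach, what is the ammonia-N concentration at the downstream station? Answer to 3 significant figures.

After mixing, C = (27.00·0.1100 + 3.550·15.00) / 30.55 = 56.22/30.55 = 1.840 mg/L.
First-order decay: C = 1.840·exp(−k·t) = 1.840·0.08357 = 0.1538 mg/L.

0.154 mg/L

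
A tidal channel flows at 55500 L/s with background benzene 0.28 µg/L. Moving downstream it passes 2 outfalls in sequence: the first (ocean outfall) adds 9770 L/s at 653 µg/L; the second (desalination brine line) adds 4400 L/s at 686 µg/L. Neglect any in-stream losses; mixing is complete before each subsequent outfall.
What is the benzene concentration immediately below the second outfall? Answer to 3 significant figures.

135 µg/L

Below outfall 1: Q → 65270 L/s, C = (55500·0.2800 + 9770·653.0)/65270 = 97.98 µg/L.
Below outfall 2: Q → 69670 L/s, C = (65270·97.98 + 4400·686.0)/69670 = 135.1 µg/L.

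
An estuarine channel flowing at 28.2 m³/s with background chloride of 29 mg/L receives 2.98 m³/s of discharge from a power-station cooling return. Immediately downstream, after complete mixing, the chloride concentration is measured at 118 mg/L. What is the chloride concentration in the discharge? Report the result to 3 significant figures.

960 mg/L

Mass balance: 28.20·29.00 + 2.980·Cₑ = 31.18·118.0
→ Cₑ = (31.18·118.0 − 28.20·29.00) / 2.980 = 960.2 mg/L.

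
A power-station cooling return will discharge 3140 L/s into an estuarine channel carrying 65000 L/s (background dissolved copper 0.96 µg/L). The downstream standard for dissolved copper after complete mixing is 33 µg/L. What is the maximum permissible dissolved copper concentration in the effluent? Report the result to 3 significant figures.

696 µg/L

At the limit, (Qr·Cr + Qe·Cₑ)/(Qr + Qe) = 33:
Cₑ = (68140·33 − 65000·0.9600) / 3140 = 696.2 µg/L.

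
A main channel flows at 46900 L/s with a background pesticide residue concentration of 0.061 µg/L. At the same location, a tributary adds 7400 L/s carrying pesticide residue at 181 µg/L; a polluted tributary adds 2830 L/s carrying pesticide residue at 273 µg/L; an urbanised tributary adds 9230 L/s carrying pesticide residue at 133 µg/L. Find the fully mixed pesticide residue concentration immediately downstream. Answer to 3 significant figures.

Mixed concentration C = ΣQC/ΣQ = (46900·0.06100 + 7400·181.0 + 2830·273.0 + 9230·133.0) / 66360 = 3342000/66360 = 50.37 µg/L.

50.4 µg/L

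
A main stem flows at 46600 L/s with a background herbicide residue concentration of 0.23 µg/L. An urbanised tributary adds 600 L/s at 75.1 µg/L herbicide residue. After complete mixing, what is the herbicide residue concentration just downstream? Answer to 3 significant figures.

Mixed concentration C = ΣQC/ΣQ = (46600·0.2300 + 600.0·75.10) / 47200 = 55780/47200 = 1.182 µg/L.

1.18 µg/L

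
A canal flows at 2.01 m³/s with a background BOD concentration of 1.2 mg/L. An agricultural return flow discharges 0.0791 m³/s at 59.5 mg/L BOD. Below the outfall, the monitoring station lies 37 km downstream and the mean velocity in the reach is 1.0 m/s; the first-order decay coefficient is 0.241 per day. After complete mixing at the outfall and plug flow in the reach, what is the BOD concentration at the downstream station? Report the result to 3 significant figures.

Mass balance: C = (2.010·1.200 + 0.07910·59.50) / 2.089 = 7.118/2.089 = 3.407 mg/L.
Travel time t = 37·1000 / 1.0 = 37000 s = 10.28 h.
After decay, C = 3.407 × e^(−kt) = 3.407 × 0.9019 = 3.073 mg/L.

3.07 mg/L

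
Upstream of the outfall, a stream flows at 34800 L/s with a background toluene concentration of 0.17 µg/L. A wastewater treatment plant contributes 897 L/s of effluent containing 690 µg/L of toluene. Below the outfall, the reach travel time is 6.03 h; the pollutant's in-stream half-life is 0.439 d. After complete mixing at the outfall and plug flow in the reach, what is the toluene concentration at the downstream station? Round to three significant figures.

Conservation of mass: C = (34800·0.1700 + 897.0·690.0) / 35700 = 624800/35700 = 17.50 µg/L.
Half-life 0.439 d → k = ln 2 / 0.439 = 1.579 d⁻¹.
First-order decay: C = 17.50·exp(−k·t) = 17.50·0.6725 = 11.77 µg/L.

11.8 µg/L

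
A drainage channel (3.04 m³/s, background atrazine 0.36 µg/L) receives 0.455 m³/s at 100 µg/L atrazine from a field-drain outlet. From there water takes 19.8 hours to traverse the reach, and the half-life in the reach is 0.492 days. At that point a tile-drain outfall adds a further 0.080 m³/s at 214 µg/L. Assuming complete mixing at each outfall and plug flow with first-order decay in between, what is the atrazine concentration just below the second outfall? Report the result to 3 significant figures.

8.87 µg/L

Mass balance: C = (3.040·0.3600 + 0.4550·100.0) / 3.495 = 46.59/3.495 = 13.33 µg/L; combined flow 3.495 m³/s.
Half-life 0.492 d → k = ln 2 / 0.492 = 1.409 d⁻¹.
Applying C = C₀e^(−kt): 13.33 × 0.3128 = 4.170 µg/L.
Second outfall: C = (3.495·4.170 + 0.08000·214.0)/3.575 = 8.865 µg/L.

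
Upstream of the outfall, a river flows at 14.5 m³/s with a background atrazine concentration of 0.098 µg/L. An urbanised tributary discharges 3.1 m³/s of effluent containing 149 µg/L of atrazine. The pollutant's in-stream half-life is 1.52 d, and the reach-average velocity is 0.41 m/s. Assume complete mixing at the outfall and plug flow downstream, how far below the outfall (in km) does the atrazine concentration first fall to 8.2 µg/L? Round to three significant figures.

Mixed concentration C = ΣQC/ΣQ = (14.50·0.09800 + 3.100·149.0) / 17.60 = 463.3/17.60 = 26.33 µg/L.
Half-life 1.52 d → k = ln 2 / 1.52 = 0.4560 d⁻¹.
Set 26.33·exp(−k·t) = 8.2 → t = ln(26.33/8.2)/k = 221000 s = 61.39 h.
Distance = v·t = 0.41·221000 = 90610 m = 90.61 km.

90.6 km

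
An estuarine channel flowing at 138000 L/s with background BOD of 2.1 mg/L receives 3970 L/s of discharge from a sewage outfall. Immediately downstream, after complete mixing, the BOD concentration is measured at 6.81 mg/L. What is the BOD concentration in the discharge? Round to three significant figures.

171 mg/L

Mass balance: 138000·2.100 + 3970·Cₑ = 142000·6.810
→ Cₑ = (142000·6.810 − 138000·2.100) / 3970 = 170.5 mg/L.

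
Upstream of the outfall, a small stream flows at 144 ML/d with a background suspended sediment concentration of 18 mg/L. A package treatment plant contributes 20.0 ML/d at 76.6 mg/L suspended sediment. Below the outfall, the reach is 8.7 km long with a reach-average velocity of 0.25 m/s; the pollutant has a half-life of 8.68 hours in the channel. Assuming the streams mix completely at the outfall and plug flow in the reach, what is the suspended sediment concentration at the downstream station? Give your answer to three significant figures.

11.6 mg/L

Flow-weighted average: C = (144.0·18.00 + 20.00·76.60) / 164.0 = 4124/164.0 = 25.15 mg/L.
Travel time t = 8.7·1000 / 0.25 = 34800 s = 9.667 h.
Half-life 8.68 h → k = ln 2 / 8.68 = 0.07986 h⁻¹ = 1.917 d⁻¹.
Applying C = C₀e^(−kt): 25.15 × 0.4621 = 11.62 mg/L.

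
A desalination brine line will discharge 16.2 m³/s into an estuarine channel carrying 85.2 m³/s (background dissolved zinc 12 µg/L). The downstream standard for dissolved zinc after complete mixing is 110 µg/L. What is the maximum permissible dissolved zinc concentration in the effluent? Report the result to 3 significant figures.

At the limit, (Qr·Cr + Qe·Cₑ)/(Qr + Qe) = 110:
Cₑ = (101.4·110 − 85.20·12.00) / 16.20 = 625.4 µg/L.

625 µg/L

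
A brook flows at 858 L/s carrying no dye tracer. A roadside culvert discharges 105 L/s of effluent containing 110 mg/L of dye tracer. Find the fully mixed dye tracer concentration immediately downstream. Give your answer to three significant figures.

Mass balance: C = (858.0·0 + 105.0·110.0) / 963.0 = 11550/963.0 = 11.99 mg/L.

12.0 mg/L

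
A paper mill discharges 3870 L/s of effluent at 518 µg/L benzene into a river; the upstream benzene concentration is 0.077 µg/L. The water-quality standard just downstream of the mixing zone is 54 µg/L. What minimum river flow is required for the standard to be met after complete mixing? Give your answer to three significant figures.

33300 L/s

Set C_mix = 54: (Q·0.07700 + 3870·518.0) / (Q + 3870) = 54
→ Q = 3870·(518.0 − 54)/(54 − 0.07700) = 33300 L/s.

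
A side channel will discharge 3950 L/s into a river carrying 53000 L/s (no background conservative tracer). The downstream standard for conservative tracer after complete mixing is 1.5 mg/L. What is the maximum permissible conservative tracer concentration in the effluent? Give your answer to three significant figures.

At the limit, (Qr·Cr + Qe·Cₑ)/(Qr + Qe) = 1.5:
Cₑ = (56950·1.5 − 53000·0) / 3950 = 21.63 mg/L.

21.6 mg/L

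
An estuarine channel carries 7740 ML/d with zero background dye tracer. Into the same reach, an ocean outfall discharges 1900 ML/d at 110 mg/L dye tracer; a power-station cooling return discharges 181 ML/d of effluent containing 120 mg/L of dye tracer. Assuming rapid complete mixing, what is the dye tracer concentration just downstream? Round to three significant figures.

Mixed concentration C = ΣQC/ΣQ = (7740·0 + 1900·110.0 + 181.0·120.0) / 9821 = 230700/9821 = 23.49 mg/L.

23.5 mg/L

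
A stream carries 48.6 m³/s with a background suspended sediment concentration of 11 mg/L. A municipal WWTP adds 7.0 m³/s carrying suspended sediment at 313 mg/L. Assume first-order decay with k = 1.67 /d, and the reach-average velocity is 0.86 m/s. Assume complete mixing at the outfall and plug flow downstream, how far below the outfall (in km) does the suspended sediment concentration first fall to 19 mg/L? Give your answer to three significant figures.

42.2 km

Flow-weighted average: C = (48.60·11.00 + 7.000·313.0) / 55.60 = 2726/55.60 = 49.02 mg/L.
Set 49.02·exp(−k·t) = 19 → t = ln(49.02/19)/k = 49040 s = 13.62 h.
Distance = v·t = 0.86·49040 = 42170 m = 42.17 km.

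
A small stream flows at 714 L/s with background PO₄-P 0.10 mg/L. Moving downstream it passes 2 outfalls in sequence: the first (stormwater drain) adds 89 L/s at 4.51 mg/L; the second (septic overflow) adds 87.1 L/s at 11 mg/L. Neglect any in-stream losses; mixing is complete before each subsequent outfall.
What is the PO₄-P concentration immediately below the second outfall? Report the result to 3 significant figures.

1.61 mg/L

Outfall 1: combined Q = 803.0 L/s; C = (714.0·0.1000 + 89.00·4.510)/803.0 = 0.5888 mg/L.
Outfall 2: combined Q = 890.1 L/s; C = (803.0·0.5888 + 87.10·11.00)/890.1 = 1.608 mg/L.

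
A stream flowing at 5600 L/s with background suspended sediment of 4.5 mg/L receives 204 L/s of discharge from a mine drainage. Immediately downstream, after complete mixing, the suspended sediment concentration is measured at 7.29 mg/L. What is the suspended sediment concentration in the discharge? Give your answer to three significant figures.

83.9 mg/L

Mass balance: 5600·4.500 + 204.0·Cₑ = 5804·7.290
→ Cₑ = (5804·7.290 − 5600·4.500) / 204.0 = 83.88 mg/L.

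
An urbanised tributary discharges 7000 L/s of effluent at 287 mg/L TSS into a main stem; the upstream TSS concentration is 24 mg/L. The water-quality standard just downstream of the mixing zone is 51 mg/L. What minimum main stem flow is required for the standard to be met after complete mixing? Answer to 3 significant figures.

61200 L/s

Set C_mix = 51: (Q·24.00 + 7000·287.0) / (Q + 7000) = 51
→ Q = 7000·(287.0 − 51)/(51 − 24.00) = 61190 L/s.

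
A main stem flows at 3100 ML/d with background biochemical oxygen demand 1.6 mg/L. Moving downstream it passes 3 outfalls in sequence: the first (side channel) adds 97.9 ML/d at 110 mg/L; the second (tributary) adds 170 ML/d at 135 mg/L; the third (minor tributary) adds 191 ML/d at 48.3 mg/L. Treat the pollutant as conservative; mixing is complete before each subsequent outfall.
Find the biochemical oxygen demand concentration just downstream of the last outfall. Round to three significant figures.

13.5 mg/L

Below outfall 1: Q → 3198 ML/d, C = (3100·1.600 + 97.90·110.0)/3198 = 4.919 mg/L.
Below outfall 2: Q → 3368 ML/d, C = (3198·4.919 + 170.0·135.0)/3368 = 11.48 mg/L.
Below outfall 3: Q → 3559 ML/d, C = (3368·11.48 + 191.0·48.30)/3559 = 13.46 mg/L.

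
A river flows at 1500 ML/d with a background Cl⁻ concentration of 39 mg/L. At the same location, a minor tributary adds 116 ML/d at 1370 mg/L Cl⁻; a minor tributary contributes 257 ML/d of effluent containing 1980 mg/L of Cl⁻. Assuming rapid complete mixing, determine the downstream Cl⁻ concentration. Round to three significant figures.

Mixed concentration C = ΣQC/ΣQ = (1500·39.00 + 116.0·1370 + 257.0·1980) / 1873 = 726300/1873 = 387.8 mg/L.

388 mg/L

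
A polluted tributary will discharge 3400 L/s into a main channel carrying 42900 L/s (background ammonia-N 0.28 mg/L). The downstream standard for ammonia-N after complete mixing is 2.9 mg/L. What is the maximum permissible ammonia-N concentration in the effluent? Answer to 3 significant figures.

36.0 mg/L

At the limit, (Qr·Cr + Qe·Cₑ)/(Qr + Qe) = 2.9:
Cₑ = (46300·2.9 − 42900·0.2800) / 3400 = 35.96 mg/L.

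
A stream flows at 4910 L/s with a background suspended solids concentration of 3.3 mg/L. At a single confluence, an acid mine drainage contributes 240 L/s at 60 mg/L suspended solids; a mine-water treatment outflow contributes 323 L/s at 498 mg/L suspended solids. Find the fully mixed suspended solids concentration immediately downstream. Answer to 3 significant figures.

Mixed concentration C = ΣQC/ΣQ = (4910·3.300 + 240.0·60.00 + 323.0·498.0) / 5473 = 191500/5473 = 34.98 mg/L.

35.0 mg/L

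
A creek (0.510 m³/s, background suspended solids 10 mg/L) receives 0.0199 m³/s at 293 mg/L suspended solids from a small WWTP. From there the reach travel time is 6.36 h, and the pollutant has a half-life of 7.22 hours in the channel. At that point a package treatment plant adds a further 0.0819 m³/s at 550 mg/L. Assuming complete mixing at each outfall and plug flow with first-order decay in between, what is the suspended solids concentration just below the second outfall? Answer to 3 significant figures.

83.3 mg/L

Flow-weighted average: C = (0.5100·10.00 + 0.01990·293.0) / 0.5299 = 10.93/0.5299 = 20.63 mg/L; combined flow 0.5299 m³/s.
Half-life 7.22 h → k = ln 2 / 7.22 = 0.09600 h⁻¹ = 2.304 d⁻¹.
Decay over the reach: 20.63·exp(−kt) = 20.63·0.5430 = 11.20 mg/L.
At the second outfall, C = (0.5299·11.20 + 0.08190·550.0) / (0.5299 + 0.08190) = 83.33 mg/L.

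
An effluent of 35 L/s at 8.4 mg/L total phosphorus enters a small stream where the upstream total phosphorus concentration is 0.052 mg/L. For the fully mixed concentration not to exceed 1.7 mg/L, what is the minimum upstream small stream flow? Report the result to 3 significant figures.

Set C_mix = 1.7: (Q·0.05200 + 35.00·8.400) / (Q + 35.00) = 1.7
→ Q = 35.00·(8.400 − 1.7)/(1.7 − 0.05200) = 142.3 L/s.

142 L/s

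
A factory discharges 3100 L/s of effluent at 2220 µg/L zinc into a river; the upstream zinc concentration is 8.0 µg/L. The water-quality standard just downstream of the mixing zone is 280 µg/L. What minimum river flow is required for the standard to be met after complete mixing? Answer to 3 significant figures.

22100 L/s

Set C_mix = 280: (Q·8.000 + 3100·2220) / (Q + 3100) = 280
→ Q = 3100·(2220 − 280)/(280 − 8.000) = 22110 L/s.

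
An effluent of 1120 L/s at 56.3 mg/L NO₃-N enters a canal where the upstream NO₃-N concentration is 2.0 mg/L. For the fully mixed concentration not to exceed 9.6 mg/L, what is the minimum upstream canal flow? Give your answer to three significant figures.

6880 L/s

Set C_mix = 9.6: (Q·2.000 + 1120·56.30) / (Q + 1120) = 9.6
→ Q = 1120·(56.30 − 9.6)/(9.6 − 2.000) = 6882 L/s.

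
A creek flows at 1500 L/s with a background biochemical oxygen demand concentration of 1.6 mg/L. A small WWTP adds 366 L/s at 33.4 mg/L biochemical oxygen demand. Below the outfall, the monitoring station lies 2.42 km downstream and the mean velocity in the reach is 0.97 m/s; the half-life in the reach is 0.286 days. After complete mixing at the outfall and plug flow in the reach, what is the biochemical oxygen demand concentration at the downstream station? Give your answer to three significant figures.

7.31 mg/L

Mixed concentration C = ΣQC/ΣQ = (1500·1.600 + 366.0·33.40) / 1866 = 14620/1866 = 7.837 mg/L.
Travel time t = 2.42·1000 / 0.97 = 2495 s = 0.6930 h.
Half-life 0.286 d → k = ln 2 / 0.286 = 2.424 d⁻¹.
After decay, C = 7.837 × e^(−kt) = 7.837 × 0.9324 = 7.308 mg/L.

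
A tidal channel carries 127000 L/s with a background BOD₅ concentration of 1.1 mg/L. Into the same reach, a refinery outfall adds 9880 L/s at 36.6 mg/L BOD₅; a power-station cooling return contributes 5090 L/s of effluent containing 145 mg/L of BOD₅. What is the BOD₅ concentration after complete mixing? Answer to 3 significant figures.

Flow-weighted average: C = (127000·1.100 + 9880·36.60 + 5090·145.0) / 142000 = 1239000/142000 = 8.730 mg/L.

8.73 mg/L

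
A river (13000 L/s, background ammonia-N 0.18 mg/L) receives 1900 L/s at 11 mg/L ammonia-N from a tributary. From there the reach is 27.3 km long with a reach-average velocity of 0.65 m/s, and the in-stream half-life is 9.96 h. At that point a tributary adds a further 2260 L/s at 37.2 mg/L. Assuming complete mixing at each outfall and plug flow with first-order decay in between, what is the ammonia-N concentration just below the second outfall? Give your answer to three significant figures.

Flow-weighted average: C = (13000·0.1800 + 1900·11.00) / 14900 = 23240/14900 = 1.560 mg/L; combined flow 14900 L/s.
Travel time t = 27.3·1000 / 0.65 = 42000 s = 11.67 h.
Half-life 9.96 h → k = ln 2 / 9.96 = 0.06959 h⁻¹ = 1.670 d⁻¹.
Applying C = C₀e^(−kt): 1.560 × 0.4440 = 0.6925 mg/L.
At the second outfall, C = (14900·0.6925 + 2260·37.20) / (14900 + 2260) = 5.501 mg/L.

5.50 mg/L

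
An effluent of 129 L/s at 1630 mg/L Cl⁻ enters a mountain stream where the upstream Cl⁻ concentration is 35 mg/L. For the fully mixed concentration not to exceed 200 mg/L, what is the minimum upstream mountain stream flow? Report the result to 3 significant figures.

1120 L/s

Set C_mix = 200: (Q·35.00 + 129.0·1630) / (Q + 129.0) = 200
→ Q = 129.0·(1630 − 200)/(200 − 35.00) = 1118 L/s.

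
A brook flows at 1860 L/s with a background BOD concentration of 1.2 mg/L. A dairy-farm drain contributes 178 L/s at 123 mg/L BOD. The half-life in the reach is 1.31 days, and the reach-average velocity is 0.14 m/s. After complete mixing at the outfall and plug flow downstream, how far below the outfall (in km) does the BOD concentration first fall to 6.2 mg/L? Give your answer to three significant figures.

Mixed concentration C = ΣQC/ΣQ = (1860·1.200 + 178.0·123.0) / 2038 = 24130/2038 = 11.84 mg/L.
Half-life 1.31 d → k = ln 2 / 1.31 = 0.5291 d⁻¹.
Set 11.84·exp(−k·t) = 6.2 → t = ln(11.84/6.2)/k = 105600 s = 29.34 h.
Distance = v·t = 0.14·105600 = 14790 m = 14.79 km.

14.8 km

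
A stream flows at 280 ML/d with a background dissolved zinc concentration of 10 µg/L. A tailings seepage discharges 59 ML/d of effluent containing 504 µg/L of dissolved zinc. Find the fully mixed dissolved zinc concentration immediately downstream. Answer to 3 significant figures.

96.0 µg/L

Conservation of mass: C = (280.0·10.00 + 59.00·504.0) / 339.0 = 32540/339.0 = 95.98 µg/L.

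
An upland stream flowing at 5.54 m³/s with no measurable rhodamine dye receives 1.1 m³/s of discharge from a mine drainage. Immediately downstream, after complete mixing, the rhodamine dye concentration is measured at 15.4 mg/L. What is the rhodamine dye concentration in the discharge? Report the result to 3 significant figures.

Mass balance: 5.540·0 + 1.100·Cₑ = 6.640·15.40
→ Cₑ = (6.640·15.40 − 5.540·0) / 1.100 = 92.96 mg/L.

93.0 mg/L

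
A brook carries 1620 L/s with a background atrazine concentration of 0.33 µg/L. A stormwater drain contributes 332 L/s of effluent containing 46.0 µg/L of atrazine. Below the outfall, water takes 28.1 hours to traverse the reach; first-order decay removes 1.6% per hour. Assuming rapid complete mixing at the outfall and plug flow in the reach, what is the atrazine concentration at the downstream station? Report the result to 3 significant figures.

Flow-weighted average: C = (1620·0.3300 + 332.0·46.00) / 1952 = 15810/1952 = 8.098 µg/L.
1.6%/h lost → k = −ln(1 − 0.016) = 0.01613 h⁻¹.
Decay over the reach: 8.098·exp(−kt) = 8.098·0.6356 = 5.147 µg/L.

5.15 µg/L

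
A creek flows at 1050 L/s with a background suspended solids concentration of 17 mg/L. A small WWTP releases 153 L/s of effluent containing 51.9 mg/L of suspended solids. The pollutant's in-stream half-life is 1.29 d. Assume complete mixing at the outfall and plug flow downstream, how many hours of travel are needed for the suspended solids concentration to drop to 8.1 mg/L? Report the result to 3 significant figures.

43.5 h

Mass balance: C = (1050·17.00 + 153.0·51.90) / 1203 = 25790/1203 = 21.44 mg/L.
Half-life 1.29 d → k = ln 2 / 1.29 = 0.5373 d⁻¹.
21.44·exp(−k·t) = 8.1 → t = ln(21.44/8.1)/k = 156500 s = 43.47 h.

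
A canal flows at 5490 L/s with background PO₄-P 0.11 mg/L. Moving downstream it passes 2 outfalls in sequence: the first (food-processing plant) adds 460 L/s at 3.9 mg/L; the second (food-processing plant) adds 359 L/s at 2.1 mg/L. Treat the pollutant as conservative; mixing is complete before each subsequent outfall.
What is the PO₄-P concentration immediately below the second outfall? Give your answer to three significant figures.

After outfall 1: Q = 5490 + 460.0 = 5950 L/s; C = (5490·0.1100 + 460.0·3.900)/5950 = 0.4030 mg/L.
After outfall 2: Q = 5950 + 359.0 = 6309 L/s; C = (5950·0.4030 + 359.0·2.100)/6309 = 0.4996 mg/L.

0.500 mg/L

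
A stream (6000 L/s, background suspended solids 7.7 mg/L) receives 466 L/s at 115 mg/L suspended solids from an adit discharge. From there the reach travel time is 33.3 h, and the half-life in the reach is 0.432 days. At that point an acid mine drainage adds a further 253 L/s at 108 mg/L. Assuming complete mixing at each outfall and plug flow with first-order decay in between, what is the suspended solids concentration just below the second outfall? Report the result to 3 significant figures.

Flow-weighted average: C = (6000·7.700 + 466.0·115.0) / 6466 = 99790/6466 = 15.43 mg/L; combined flow 6466 L/s.
Half-life 0.432 d → k = ln 2 / 0.432 = 1.605 d⁻¹.
First-order decay: C = 15.43·exp(−k·t) = 15.43·0.1079 = 1.666 mg/L.
At the second outfall, C = (6466·1.666 + 253.0·108.0) / (6466 + 253.0) = 5.670 mg/L.

5.67 mg/L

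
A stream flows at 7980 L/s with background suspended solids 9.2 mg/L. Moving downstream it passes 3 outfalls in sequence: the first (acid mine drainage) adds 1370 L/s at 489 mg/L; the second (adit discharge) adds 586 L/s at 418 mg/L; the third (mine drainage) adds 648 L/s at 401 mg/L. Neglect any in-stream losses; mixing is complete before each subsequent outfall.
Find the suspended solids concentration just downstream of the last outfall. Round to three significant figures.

Below outfall 1: Q → 9350 L/s, C = (7980·9.200 + 1370·489.0)/9350 = 79.50 mg/L.
Below outfall 2: Q → 9936 L/s, C = (9350·79.50 + 586.0·418.0)/9936 = 99.47 mg/L.
Below outfall 3: Q → 10580 L/s, C = (9936·99.47 + 648.0·401.0)/10580 = 117.9 mg/L.

118 mg/L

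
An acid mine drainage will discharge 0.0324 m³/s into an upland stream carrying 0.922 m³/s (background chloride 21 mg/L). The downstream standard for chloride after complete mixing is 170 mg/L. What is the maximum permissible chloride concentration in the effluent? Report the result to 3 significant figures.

At the limit, (Qr·Cr + Qe·Cₑ)/(Qr + Qe) = 170:
Cₑ = (0.9544·170 − 0.9220·21.00) / 0.03240 = 4410 mg/L.

4410 mg/L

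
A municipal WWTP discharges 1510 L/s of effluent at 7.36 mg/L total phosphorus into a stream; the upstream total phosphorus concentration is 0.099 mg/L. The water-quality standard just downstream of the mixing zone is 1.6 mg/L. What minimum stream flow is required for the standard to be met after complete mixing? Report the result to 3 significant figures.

5790 L/s

Set C_mix = 1.6: (Q·0.09900 + 1510·7.360) / (Q + 1510) = 1.6
→ Q = 1510·(7.360 − 1.6)/(1.6 − 0.09900) = 5795 L/s.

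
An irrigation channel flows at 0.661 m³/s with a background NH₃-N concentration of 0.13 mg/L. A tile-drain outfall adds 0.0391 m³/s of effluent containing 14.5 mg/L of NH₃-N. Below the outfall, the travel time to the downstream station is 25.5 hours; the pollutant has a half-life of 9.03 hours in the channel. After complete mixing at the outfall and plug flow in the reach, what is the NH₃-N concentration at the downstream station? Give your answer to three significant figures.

0.132 mg/L

Conservation of mass: C = (0.6610·0.1300 + 0.03910·14.50) / 0.7001 = 0.6529/0.7001 = 0.9326 mg/L.
Half-life 9.03 h → k = ln 2 / 9.03 = 0.07676 h⁻¹ = 1.842 d⁻¹.
Applying C = C₀e^(−kt): 0.9326 × 0.1412 = 0.1317 mg/L.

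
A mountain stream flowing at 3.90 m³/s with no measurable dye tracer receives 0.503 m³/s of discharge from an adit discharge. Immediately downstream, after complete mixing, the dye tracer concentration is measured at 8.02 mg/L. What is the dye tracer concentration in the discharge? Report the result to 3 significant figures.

Mass balance: 3.900·0 + 0.5030·Cₑ = 4.403·8.020
→ Cₑ = (4.403·8.020 − 3.900·0) / 0.5030 = 70.20 mg/L.

70.2 mg/L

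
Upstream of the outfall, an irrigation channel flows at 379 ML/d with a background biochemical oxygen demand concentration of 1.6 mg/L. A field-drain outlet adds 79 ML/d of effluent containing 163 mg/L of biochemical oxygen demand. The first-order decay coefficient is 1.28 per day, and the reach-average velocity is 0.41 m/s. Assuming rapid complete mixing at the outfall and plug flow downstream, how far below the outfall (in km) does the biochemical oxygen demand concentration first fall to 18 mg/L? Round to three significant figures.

13.6 km

Conservation of mass: C = (379.0·1.600 + 79.00·163.0) / 458.0 = 13480/458.0 = 29.44 mg/L.
Set 29.44·exp(−k·t) = 18 → t = ln(29.44/18)/k = 33210 s = 9.225 h.
Distance = v·t = 0.41·33210 = 13620 m = 13.62 km.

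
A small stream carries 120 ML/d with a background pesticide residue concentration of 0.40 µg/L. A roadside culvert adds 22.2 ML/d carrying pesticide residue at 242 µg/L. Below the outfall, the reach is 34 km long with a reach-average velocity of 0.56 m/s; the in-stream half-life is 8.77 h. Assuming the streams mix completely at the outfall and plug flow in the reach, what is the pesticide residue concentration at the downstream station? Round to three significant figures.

10.1 µg/L

After mixing, C = (120.0·0.4000 + 22.20·242.0) / 142.2 = 5420/142.2 = 38.12 µg/L.
Travel time t = 34·1000 / 0.56 = 60710 s = 16.87 h.
Half-life 8.77 h → k = ln 2 / 8.77 = 0.07904 h⁻¹ = 1.897 d⁻¹.
Applying C = C₀e^(−kt): 38.12 × 0.2637 = 10.05 µg/L.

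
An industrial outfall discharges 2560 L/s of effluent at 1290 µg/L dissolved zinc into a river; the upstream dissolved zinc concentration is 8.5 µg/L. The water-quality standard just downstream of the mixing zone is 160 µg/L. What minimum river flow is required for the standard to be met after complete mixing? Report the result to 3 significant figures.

19100 L/s

Set C_mix = 160: (Q·8.500 + 2560·1290) / (Q + 2560) = 160
→ Q = 2560·(1290 − 160)/(160 − 8.500) = 19090 L/s.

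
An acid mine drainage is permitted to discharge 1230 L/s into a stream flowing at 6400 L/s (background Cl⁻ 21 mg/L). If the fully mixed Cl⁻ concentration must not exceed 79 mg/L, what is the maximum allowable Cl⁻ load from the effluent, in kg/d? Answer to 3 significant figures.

Mass balance at the limit: 6400·21.00 + 1230·Cₑ = 7630·79 → Cₑ = 380.8 mg/L.
1230 L/s = 1.230 m³/s. Load = 1.230 m³/s × 380.8 g/m³ × 86 400 s/d = 40470 kg/d.

40500 kg/d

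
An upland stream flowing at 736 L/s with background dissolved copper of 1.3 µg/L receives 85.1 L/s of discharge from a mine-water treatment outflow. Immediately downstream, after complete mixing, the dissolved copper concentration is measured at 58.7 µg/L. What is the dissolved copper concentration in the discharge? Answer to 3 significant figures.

Mass balance: 736.0·1.300 + 85.10·Cₑ = 821.1·58.70
→ Cₑ = (821.1·58.70 − 736.0·1.300) / 85.10 = 555.1 µg/L.

555 µg/L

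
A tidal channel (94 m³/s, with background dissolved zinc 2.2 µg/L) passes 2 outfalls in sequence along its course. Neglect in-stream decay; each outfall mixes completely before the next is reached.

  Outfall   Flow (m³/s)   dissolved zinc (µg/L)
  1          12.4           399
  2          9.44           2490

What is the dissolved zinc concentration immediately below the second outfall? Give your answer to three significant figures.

Outfall 1: combined Q = 106.4 m³/s; C = (94.00·2.200 + 12.40·399.0)/106.4 = 48.44 µg/L.
Outfall 2: combined Q = 115.8 m³/s; C = (106.4·48.44 + 9.440·2490)/115.8 = 247.4 µg/L.

247 µg/L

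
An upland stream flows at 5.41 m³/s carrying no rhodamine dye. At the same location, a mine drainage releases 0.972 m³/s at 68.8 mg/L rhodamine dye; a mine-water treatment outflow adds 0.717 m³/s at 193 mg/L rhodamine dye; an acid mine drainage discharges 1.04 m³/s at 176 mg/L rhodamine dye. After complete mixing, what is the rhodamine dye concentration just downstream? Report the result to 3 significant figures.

Conservation of mass: C = (5.410·0 + 0.9720·68.80 + 0.7170·193.0 + 1.040·176.0) / 8.139 = 388.3/8.139 = 47.71 mg/L.

47.7 mg/L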